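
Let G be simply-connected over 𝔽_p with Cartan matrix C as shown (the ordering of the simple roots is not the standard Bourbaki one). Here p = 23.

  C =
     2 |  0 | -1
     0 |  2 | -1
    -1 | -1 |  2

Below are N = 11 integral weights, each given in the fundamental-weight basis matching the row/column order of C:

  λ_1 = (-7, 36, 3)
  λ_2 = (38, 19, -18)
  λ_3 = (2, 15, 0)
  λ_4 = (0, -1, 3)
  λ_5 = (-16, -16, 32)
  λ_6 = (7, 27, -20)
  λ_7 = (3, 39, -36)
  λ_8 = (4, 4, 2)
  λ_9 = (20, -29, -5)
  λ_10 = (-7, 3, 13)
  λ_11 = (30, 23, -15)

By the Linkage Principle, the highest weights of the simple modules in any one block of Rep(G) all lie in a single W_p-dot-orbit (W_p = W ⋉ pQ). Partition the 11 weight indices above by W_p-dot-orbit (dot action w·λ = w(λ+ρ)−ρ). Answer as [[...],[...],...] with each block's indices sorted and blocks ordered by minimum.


Dynkin diagram of C (from the 4 off-diagonal −1 entries): A_3.

Folding the 11 weights λ_j+ρ into Ā_23 (reps in the given 3-coord order):

  1: (2, 5, 12)
  2: (3, 16, 1)
  3: (3, 16, 1)
  4: (1, 0, 4)
  5: (5, 5, 3)
  6: (6, 4, 8)
  7: (6, 4, 8)
  8: (5, 5, 3)
  9: (2, 5, 12)
  10: (6, 4, 8)
  11: (1, 8, 5)

The 11 indices split into 6 linkage classes (same alcove rep ⇔ same W_23-dot-orbit):

[[1, 9], [2, 3], [4], [5, 8], [6, 7, 10], [11]]


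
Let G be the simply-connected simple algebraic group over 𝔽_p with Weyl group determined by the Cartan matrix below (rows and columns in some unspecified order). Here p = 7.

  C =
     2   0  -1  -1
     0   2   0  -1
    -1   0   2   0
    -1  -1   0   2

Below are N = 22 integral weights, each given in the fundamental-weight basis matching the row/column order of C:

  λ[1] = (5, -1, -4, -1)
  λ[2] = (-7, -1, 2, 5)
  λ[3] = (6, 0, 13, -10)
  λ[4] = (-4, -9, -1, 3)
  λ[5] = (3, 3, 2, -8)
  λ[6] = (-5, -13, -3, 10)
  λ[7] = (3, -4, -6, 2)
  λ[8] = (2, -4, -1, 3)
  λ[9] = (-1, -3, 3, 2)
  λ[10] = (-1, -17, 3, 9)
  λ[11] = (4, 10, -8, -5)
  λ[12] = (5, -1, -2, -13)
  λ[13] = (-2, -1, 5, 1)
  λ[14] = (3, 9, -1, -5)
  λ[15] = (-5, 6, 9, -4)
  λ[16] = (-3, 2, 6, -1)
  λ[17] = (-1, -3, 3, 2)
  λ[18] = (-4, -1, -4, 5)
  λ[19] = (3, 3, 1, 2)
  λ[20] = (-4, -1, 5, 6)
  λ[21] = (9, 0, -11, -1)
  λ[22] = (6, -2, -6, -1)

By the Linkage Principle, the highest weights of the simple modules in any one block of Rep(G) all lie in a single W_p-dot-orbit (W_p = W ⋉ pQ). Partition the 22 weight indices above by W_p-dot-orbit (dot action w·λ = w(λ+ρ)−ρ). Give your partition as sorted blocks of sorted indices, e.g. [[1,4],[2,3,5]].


Type A_4, rank 4, |W|=120; reorder rows/cols to standard.

λ_j+ρ reflected into Ā_7 (⟨·,θ^∨⟩≤7); 4-tuples as given:

  λ_1+ρ ↦ (3, 0, 3, 0)
  λ_2+ρ ↦ (3, 0, 3, 0)
  λ_3+ρ ↦ (1, 0, 5, 1)
  λ_4+ρ ↦ (3, 0, 3, 0)
  λ_5+ρ ↦ (3, 3, 0, 1)
  λ_6+ρ ↦ (0, 0, 4, 2)
  λ_7+ρ ↦ (0, 2, 4, 1)
  λ_8+ρ ↦ (3, 3, 0, 1)
  λ_9+ρ ↦ (0, 2, 4, 1)
  λ_10+ρ ↦ (0, 2, 4, 1)
  λ_11+ρ ↦ (0, 0, 4, 2)
  λ_12+ρ ↦ (1, 0, 5, 1)
  λ_13+ρ ↦ (1, 0, 5, 1)
  λ_14+ρ ↦ (3, 3, 0, 1)
  λ_15+ρ ↦ (3, 3, 0, 1)
  λ_16+ρ ↦ (0, 0, 4, 2)
  λ_17+ρ ↦ (0, 2, 4, 1)
  λ_18+ρ ↦ (3, 0, 3, 0)
  λ_19+ρ ↦ (0, 2, 4, 1)
  λ_20+ρ ↦ (3, 3, 0, 1)
  λ_21+ρ ↦ (3, 0, 3, 0)
  λ_22+ρ ↦ (1, 0, 5, 1)

Grouping the 22 weights by Ā_7-representative: 5 linkage classes.

[[1, 2, 4, 18, 21], [3, 12, 13, 22], [5, 8, 14, 15, 20], [6, 11, 16], [7, 9, 10, 17, 19]]


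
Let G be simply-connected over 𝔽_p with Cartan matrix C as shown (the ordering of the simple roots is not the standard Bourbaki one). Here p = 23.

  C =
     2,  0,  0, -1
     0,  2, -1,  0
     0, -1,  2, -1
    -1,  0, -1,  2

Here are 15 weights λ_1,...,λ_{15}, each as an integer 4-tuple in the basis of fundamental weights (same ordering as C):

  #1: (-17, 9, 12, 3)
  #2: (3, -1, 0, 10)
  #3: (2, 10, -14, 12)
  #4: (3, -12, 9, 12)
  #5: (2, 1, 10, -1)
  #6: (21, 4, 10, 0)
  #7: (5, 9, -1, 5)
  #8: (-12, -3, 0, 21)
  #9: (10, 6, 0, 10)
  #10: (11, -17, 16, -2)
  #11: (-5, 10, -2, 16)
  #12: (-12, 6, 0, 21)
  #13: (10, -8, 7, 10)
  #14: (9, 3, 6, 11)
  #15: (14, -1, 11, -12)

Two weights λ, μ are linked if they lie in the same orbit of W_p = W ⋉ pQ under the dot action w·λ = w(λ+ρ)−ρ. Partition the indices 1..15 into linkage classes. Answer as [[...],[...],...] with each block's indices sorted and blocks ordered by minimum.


Dynkin diagram of C (from the 6 off-diagonal −1 entries): A_4.

W_23-reps of the 15 weights in Ā_23 (same 4-coord order as C):

  [1] (0, 6, 1, 12) · [2] (4, 0, 1, 11) · [3] (3, 2, 11, 0) · [4] (0, 6, 1, 12) · [5] (3, 2, 11, 0) · [6] (6, 11, 0, 1) · [7] (6, 10, 0, 6) · [8] (11, 1, 1, 10) · [9] (4, 0, 1, 11) · [10] (6, 11, 0, 1) · [11] (0, 6, 1, 12) · [12] (4, 0, 1, 11) · [13] (4, 0, 1, 11) · [14] (0, 6, 1, 12) · [15] (4, 0, 1, 11)

Grouping the 15 weights by Ā_23-representative: 6 linkage classes.

[[1, 4, 11, 14], [2, 9, 12, 13, 15], [3, 5], [6, 10], [7], [8]]


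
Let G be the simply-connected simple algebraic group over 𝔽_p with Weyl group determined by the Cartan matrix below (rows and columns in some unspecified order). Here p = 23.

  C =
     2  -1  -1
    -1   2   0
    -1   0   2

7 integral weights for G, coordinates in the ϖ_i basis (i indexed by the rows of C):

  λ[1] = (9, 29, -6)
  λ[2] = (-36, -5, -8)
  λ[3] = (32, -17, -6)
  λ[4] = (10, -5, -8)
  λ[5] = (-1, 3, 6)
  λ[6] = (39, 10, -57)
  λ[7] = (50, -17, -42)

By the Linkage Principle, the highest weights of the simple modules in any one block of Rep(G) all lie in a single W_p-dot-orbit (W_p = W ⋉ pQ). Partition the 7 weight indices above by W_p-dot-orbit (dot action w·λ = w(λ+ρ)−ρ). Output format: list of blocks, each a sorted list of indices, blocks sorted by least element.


Cartan matrix: type A_3 (|W|=24); un-permuting the 3 rows.

Ā_23 reps of the 7 weights (A_3, coords as presented):

  λ_1+ρ ↦ (7, 6, 5);  λ_2+ρ ↦ (0, 4, 7);  λ_3+ρ ↦ (7, 6, 5);  λ_4+ρ ↦ (0, 4, 7);  λ_5+ρ ↦ (0, 4, 7);  λ_6+ρ ↦ (7, 6, 5);  λ_7+ρ ↦ (7, 6, 5)

The 7 indices split into 2 linkage classes (same alcove rep ⇔ same W_23-dot-orbit):

[[1, 3, 6, 7], [2, 4, 5]]


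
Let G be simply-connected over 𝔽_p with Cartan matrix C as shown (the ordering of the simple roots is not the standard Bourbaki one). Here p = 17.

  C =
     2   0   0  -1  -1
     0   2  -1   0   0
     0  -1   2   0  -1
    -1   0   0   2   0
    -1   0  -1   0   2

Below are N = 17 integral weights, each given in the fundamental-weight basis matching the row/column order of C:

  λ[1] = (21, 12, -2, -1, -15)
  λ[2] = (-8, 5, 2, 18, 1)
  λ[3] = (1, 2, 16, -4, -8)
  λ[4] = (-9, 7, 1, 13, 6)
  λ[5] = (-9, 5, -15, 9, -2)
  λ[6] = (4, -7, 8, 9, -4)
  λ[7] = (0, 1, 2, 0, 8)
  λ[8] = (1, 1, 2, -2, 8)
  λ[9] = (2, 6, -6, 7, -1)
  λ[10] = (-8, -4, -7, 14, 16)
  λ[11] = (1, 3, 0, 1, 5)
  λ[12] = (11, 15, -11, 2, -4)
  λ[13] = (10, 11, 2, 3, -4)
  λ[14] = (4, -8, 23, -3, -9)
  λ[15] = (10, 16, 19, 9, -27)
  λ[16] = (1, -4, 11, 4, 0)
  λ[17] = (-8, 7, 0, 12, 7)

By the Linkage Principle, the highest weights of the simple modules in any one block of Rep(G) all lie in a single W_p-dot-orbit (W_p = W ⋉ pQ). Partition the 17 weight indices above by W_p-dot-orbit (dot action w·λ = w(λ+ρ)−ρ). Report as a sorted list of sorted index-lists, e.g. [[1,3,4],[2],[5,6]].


A_5 Cartan matrix, 5 simple roots permuted; ρ=(1,1,1,1,1).

λ_j+ρ reflected into Ā_17 (⟨·,θ^∨⟩≤17); 5-tuples as given:

  [1] (2, 0, 9, 2, 1)
  [2] (2, 2, 0, 6, 3)
  [3] (2, 0, 9, 2, 1)
  [4] (7, 2, 1, 0, 1)
  [5] (7, 2, 1, 0, 1)
  [6] (2, 2, 0, 6, 3)
  [7] (1, 2, 3, 1, 9)
  [8] (1, 2, 3, 1, 9)
  [9] (2, 2, 0, 6, 3)
  [10] (7, 2, 1, 0, 1)
  [11] (2, 4, 1, 2, 6)
  [12] (1, 2, 3, 1, 9)
  [13] (2, 2, 0, 6, 3)
  [14] (2, 0, 9, 2, 1)
  [15] (2, 2, 0, 6, 3)
  [16] (2, 0, 9, 2, 1)
  [17] (7, 2, 1, 0, 1)

Partition of {1..17} into 5 W_17-dot-orbits:

[[1, 3, 14, 16], [2, 6, 9, 13, 15], [4, 5, 10, 17], [7, 8, 12], [11]]


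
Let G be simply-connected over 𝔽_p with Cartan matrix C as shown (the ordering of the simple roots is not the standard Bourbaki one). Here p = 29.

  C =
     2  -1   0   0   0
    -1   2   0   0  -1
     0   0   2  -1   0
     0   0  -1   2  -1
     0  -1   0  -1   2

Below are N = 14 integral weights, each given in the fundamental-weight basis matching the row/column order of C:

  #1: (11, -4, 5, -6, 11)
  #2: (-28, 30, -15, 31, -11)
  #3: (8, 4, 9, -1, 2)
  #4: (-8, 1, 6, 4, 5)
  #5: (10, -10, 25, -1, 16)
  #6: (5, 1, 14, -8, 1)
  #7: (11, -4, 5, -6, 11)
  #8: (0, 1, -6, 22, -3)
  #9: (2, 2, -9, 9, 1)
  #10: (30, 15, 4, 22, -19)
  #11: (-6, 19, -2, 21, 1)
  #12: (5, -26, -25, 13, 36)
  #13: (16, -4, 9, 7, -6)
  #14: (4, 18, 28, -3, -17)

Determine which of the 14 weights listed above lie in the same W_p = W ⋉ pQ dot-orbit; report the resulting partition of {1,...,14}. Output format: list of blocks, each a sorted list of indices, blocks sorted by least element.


Cartan matrix: type A_5 (|W|=720); un-permuting the 5 rows.

Ā_29 reps of the 14 weights (A_5, coords as presented):

  1: (9, 3, 1, 5, 4)
  2: (3, 3, 8, 2, 2)
  3: (9, 5, 10, 0, 3)
  4: (2, 5, 7, 5, 1)
  5: (9, 5, 10, 0, 3)
  6: (3, 3, 8, 2, 2)
  7: (9, 3, 1, 5, 4)
  8: (1, 0, 5, 16, 2)
  9: (3, 3, 8, 2, 2)
  10: (1, 0, 5, 16, 2)
  11: (1, 5, 5, 7, 2)
  12: (3, 3, 8, 2, 2)
  13: (9, 5, 10, 0, 3)
  14: (1, 0, 5, 16, 2)

The 14 indices split into 6 linkage classes (same alcove rep ⇔ same W_29-dot-orbit):

[[1, 7], [2, 6, 9, 12], [3, 5, 13], [4], [8, 10, 14], [11]]


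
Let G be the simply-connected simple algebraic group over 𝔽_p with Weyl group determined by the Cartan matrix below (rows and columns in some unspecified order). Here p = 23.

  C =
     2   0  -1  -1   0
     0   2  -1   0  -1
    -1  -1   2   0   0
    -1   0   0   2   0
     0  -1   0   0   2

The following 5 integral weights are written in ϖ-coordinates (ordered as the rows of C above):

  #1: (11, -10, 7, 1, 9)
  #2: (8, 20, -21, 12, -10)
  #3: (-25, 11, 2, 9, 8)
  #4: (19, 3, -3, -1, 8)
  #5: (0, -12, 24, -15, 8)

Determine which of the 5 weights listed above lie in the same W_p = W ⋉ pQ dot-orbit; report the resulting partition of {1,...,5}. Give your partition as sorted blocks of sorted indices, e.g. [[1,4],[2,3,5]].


Root system A_5: the 5×5 matrix C matches after relabeling.

Folding the 5 weights λ_j+ρ into Ā_23 (reps in the given 5-coord order):

  λ_1+ρ ↦ (11, 8, 1, 2, 1);  λ_2+ρ ↦ (11, 8, 1, 2, 1);  λ_3+ρ ↦ (11, 8, 1, 2, 1);  λ_4+ρ ↦ (10, 2, 2, 8, 1);  λ_5+ρ ↦ (11, 8, 1, 2, 1)

Partition of {1..5} into 2 W_23-dot-orbits:

[[1, 2, 3, 5], [4]]


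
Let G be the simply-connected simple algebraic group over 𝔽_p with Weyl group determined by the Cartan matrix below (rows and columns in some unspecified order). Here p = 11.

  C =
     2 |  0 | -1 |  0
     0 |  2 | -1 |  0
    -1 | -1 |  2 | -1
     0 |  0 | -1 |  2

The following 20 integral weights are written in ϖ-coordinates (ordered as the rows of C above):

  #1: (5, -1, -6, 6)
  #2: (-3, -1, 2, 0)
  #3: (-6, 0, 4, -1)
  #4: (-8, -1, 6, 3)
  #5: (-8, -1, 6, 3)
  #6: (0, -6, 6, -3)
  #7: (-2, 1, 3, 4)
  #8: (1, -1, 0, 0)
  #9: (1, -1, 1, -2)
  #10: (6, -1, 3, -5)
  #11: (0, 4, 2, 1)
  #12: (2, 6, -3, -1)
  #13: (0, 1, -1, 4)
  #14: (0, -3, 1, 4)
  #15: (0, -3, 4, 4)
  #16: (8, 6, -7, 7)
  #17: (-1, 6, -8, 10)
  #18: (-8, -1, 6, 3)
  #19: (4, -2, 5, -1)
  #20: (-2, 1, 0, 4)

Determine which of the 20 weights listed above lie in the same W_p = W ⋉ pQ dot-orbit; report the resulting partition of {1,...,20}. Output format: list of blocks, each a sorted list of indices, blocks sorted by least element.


C ↔ D_4 under row/col permutation; |W(D_4)| = 192.

Folding the 20 weights λ_j+ρ into Ā_11 (reps in the given 4-coord order):

  λ_1+ρ ↦ (1, 5, 0, 2)
  λ_2+ρ ↦ (2, 0, 1, 1)
  λ_3+ρ ↦ (5, 1, 0, 0)
  λ_4+ρ ↦ (7, 0, 0, 4)
  λ_5+ρ ↦ (7, 0, 0, 4)
  λ_6+ρ ↦ (1, 5, 0, 2)
  λ_7+ρ ↦ (1, 2, 0, 5)
  λ_8+ρ ↦ (2, 0, 1, 1)
  λ_9+ρ ↦ (2, 0, 1, 1)
  λ_10+ρ ↦ (7, 0, 0, 4)
  λ_11+ρ ↦ (1, 5, 0, 2)
  λ_12+ρ ↦ (1, 5, 0, 2)
  λ_13+ρ ↦ (1, 2, 0, 5)
  λ_14+ρ ↦ (1, 2, 0, 5)
  λ_15+ρ ↦ (1, 2, 0, 5)
  λ_16+ρ ↦ (2, 0, 1, 1)
  λ_17+ρ ↦ (7, 0, 0, 4)
  λ_18+ρ ↦ (7, 0, 0, 4)
  λ_19+ρ ↦ (5, 1, 0, 0)
  λ_20+ρ ↦ (1, 2, 0, 5)

5 distinct reps among the 20 weights ⇒ 5 W_11-linkage classes:

[[1, 6, 11, 12], [2, 8, 9, 16], [3, 19], [4, 5, 10, 17, 18], [7, 13, 14, 15, 20]]


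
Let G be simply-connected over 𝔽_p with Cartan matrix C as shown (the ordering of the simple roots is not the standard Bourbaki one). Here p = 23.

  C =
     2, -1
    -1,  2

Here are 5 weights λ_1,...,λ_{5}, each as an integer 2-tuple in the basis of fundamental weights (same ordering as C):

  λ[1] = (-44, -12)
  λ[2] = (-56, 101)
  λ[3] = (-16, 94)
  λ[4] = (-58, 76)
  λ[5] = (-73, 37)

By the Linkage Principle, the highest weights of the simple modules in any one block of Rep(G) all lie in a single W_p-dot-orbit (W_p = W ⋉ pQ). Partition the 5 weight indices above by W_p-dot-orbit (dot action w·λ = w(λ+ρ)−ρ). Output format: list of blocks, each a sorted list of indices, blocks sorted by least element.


Dynkin diagram of C (from the 2 off-diagonal −1 entries): A_2.

W_23-reps of the 5 weights in Ā_23 (same 2-coord order as C):

  1: (12, 8) · 2: (9, 1) · 3: (12, 8) · 4: (12, 8) · 5: (12, 8)

Partition of {1..5} into 2 W_23-dot-orbits:

[[1, 3, 4, 5], [2]]


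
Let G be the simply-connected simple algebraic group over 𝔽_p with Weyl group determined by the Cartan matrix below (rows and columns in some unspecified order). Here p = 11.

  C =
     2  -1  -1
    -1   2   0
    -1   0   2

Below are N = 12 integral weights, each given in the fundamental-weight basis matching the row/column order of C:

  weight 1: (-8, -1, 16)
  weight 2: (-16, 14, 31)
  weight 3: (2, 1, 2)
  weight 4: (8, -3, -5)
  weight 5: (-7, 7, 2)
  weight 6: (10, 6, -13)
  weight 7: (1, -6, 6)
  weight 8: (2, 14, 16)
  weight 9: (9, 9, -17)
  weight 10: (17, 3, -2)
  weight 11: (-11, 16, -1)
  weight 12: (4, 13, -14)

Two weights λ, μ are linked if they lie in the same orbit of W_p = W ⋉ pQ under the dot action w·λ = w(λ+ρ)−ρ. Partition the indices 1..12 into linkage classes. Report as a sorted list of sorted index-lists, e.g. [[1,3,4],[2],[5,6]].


Type A_3, rank 3, |W|=24; reorder rows/cols to standard.

W_11-reps of the 12 weights in Ā_11 (same 3-coord order as C):

  1: (0, 1, 4)
  2: (0, 1, 4)
  3: (3, 2, 3)
  4: (3, 2, 4)
  5: (3, 2, 3)
  6: (0, 1, 4)
  7: (3, 2, 4)
  8: (3, 2, 4)
  9: (1, 5, 1)
  10: (0, 1, 4)
  11: (0, 1, 4)
  12: (3, 2, 3)

Linkage partition of the 12 weights (4 classes, p=11):

[[1, 2, 6, 10, 11], [3, 5, 12], [4, 7, 8], [9]]


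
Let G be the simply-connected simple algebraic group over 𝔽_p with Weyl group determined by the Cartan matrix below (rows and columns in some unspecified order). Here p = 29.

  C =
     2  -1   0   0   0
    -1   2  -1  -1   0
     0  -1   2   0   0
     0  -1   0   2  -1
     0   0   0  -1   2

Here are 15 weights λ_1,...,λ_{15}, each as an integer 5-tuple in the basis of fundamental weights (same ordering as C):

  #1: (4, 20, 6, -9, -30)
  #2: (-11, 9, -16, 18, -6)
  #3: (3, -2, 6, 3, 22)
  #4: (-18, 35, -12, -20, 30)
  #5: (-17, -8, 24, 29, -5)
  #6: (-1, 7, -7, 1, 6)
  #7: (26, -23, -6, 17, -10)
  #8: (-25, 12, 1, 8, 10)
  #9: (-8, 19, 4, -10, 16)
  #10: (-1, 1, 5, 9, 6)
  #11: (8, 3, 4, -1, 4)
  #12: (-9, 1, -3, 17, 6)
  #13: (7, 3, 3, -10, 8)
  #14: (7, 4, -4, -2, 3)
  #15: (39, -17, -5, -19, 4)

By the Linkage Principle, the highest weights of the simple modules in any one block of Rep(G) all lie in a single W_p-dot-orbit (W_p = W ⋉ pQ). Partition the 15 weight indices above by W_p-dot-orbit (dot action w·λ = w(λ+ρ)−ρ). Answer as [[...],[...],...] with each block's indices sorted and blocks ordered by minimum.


Root system D_5: the 5×5 matrix C matches after relabeling.

Ā_29 reps of the 15 weights (D_5, coords as presented):

  λ_1+ρ ↦ (3, 4, 1, 4, 0);  λ_2+ρ ↦ (5, 9, 0, 1, 4);  λ_3+ρ ↦ (4, 2, 1, 1, 15);  λ_4+ρ ↦ (0, 2, 6, 2, 7);  λ_5+ρ ↦ (4, 2, 1, 1, 15);  λ_6+ρ ↦ (0, 2, 6, 2, 7);  λ_7+ρ ↦ (9, 4, 5, 0, 5);  λ_8+ρ ↦ (9, 4, 5, 0, 5);  λ_9+ρ ↦ (3, 4, 1, 4, 0);  λ_10+ρ ↦ (0, 2, 6, 2, 7);  λ_11+ρ ↦ (9, 4, 5, 0, 5);  λ_12+ρ ↦ (0, 2, 6, 2, 7);  λ_13+ρ ↦ (3, 4, 1, 4, 0);  λ_14+ρ ↦ (8, 1, 3, 1, 3);  λ_15+ρ ↦ (9, 4, 5, 0, 5)

Partition of {1..15} into 6 W_29-dot-orbits:

[[1, 9, 13], [2], [3, 5], [4, 6, 10, 12], [7, 8, 11, 15], [14]]


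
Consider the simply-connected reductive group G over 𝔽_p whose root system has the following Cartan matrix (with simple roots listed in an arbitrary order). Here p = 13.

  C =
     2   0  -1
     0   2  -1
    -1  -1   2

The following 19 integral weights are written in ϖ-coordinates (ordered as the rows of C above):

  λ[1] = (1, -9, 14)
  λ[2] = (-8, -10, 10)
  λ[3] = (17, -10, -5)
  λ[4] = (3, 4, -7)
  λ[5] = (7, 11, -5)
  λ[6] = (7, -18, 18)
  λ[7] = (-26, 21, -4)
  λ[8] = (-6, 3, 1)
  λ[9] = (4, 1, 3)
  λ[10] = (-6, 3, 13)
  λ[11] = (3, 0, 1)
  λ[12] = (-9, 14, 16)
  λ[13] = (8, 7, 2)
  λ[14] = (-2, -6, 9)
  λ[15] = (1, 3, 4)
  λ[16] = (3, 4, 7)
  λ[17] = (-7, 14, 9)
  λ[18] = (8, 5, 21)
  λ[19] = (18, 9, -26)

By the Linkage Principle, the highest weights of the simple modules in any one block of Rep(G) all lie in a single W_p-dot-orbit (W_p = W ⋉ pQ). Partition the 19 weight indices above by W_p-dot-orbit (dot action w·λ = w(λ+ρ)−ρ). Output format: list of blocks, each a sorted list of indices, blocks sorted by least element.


A_3 Cartan matrix, 3 simple roots permuted; ρ=(1,1,1).

W_13-reps of the 19 weights in Ā_13 (same 3-coord order as C):

    [1] (2, 4, 5)
    [2] (2, 4, 5)
    [3] (0, 1, 8)
    [4] (2, 1, 3)
    [5] (1, 5, 4)
    [6] (2, 1, 3)
    [7] (4, 1, 2)
    [8] (2, 1, 3)
    [9] (5, 2, 4)
    [10] (0, 1, 8)
    [11] (4, 1, 2)
    [12] (5, 2, 4)
    [13] (2, 1, 3)
    [14] (1, 5, 4)
    [15] (2, 4, 5)
    [16] (0, 1, 8)
    [17] (4, 1, 2)
    [18] (5, 2, 4)
    [19] (4, 1, 2)

These 19 weights hit 6 W_13-dot-orbits; sizes (3, 3, 4, 2, 4, 3):

[[1, 2, 15], [3, 10, 16], [4, 6, 8, 13], [5, 14], [7, 11, 17, 19], [9, 12, 18]]


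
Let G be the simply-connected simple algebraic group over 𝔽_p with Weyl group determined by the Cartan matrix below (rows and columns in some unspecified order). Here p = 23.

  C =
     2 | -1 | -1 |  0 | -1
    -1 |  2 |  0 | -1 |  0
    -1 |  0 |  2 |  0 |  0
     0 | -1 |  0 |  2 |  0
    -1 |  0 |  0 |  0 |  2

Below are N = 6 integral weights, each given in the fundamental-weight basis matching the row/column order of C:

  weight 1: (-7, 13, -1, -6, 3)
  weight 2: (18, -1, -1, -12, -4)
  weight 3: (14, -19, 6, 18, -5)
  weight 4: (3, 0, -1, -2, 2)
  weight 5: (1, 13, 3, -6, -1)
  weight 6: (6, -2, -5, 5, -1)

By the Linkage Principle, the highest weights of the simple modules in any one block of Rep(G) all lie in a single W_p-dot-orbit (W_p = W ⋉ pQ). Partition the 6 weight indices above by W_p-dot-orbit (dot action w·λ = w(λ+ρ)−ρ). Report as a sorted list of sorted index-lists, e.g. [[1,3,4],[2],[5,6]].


C ↔ D_5 under row/col permutation; |W(D_5)| = 1920.

W_23-reps of the 6 weights in Ā_23 (same 5-coord order as C):

    [1] (2, 1, 4, 5, 0)
    [2] (4, 0, 0, 1, 3)
    [3] (4, 0, 0, 1, 3)
    [4] (4, 0, 0, 1, 3)
    [5] (2, 1, 4, 5, 0)
    [6] (2, 1, 4, 5, 0)

2 distinct reps among the 6 weights ⇒ 2 W_23-linkage classes:

[[1, 5, 6], [2, 3, 4]]


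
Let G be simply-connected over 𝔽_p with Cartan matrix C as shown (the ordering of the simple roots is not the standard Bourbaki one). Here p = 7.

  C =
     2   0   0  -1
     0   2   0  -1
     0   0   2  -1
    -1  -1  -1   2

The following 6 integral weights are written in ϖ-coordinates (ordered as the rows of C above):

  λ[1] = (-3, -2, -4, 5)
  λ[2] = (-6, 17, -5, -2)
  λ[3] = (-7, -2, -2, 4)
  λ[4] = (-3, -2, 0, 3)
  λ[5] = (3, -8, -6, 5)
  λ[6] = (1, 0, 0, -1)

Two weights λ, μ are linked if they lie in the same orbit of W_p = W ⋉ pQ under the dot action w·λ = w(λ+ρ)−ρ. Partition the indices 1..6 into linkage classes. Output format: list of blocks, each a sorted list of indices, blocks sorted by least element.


D_4 Cartan matrix, 4 simple roots permuted; ρ=(1,1,1,1).

λ_j+ρ reflected into Ā_7 (⟨·,θ^∨⟩≤7); 4-tuples as given:

  1: (2, 1, 3, 0)
  2: (2, 1, 1, 0)
  3: (2, 1, 1, 1)
  4: (2, 1, 1, 1)
  5: (2, 1, 1, 0)
  6: (2, 1, 1, 0)

Partition of {1..6} into 3 W_7-dot-orbits:

[[1], [2, 5, 6], [3, 4]]


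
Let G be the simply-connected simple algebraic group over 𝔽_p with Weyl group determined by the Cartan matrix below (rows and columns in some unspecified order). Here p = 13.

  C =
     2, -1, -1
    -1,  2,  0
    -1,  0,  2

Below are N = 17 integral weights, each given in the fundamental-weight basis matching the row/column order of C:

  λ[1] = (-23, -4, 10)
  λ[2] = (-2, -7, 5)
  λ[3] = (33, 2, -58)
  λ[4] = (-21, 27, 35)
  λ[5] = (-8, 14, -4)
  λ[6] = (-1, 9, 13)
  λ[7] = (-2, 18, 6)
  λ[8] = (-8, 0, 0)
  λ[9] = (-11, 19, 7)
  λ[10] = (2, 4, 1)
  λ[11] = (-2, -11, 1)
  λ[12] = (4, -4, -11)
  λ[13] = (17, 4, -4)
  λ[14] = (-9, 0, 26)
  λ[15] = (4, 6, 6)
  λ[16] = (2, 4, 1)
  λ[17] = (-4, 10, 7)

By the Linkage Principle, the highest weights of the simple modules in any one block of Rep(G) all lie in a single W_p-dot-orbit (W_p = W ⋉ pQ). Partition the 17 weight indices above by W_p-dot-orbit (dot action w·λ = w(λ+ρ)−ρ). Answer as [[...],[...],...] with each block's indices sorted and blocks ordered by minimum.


Root system A_3: the 3×3 matrix C matches after relabeling.

Each λ_j+ρ reduced to Ā_13; 3-tuples below use C's row order:

  λ_1+ρ ↦ (1, 1, 9) · λ_2+ρ ↦ (5, 1, 1) · λ_3+ρ ↦ (3, 3, 5) · λ_4+ρ ↦ (3, 3, 5) · λ_5+ρ ↦ (3, 3, 5) · λ_6+ρ ↦ (1, 0, 2) · λ_7+ρ ↦ (5, 1, 1) · λ_8+ρ ↦ (5, 1, 1) · λ_9+ρ ↦ (3, 3, 5) · λ_10+ρ ↦ (3, 5, 2) · λ_11+ρ ↦ (1, 1, 9) · λ_12+ρ ↦ (3, 5, 2) · λ_13+ρ ↦ (3, 3, 5) · λ_14+ρ ↦ (5, 1, 1) · λ_15+ρ ↦ (5, 1, 1) · λ_16+ρ ↦ (3, 5, 2) · λ_17+ρ ↦ (3, 5, 2)

Linkage partition of the 17 weights (5 classes, p=13):

[[1, 11], [2, 7, 8, 14, 15], [3, 4, 5, 9, 13], [6], [10, 12, 16, 17]]


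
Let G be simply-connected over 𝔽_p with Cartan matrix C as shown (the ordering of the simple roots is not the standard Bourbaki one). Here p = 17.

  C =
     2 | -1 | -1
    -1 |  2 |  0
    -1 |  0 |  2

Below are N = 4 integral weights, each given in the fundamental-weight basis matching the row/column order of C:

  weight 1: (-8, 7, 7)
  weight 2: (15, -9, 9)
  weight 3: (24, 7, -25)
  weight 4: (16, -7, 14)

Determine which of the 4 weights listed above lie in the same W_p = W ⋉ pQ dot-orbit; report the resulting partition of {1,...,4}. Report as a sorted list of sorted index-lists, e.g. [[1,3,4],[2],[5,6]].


A_3 Cartan matrix, 3 simple roots permuted; ρ=(1,1,1).

Ā_17 reps of the 4 weights (A_3, coords as presented):

  [1] (7, 1, 1)
  [2] (7, 1, 1)
  [3] (7, 1, 1)
  [4] (2, 9, 0)

Grouping the 4 weights by Ā_17-representative: 2 linkage classes.

[[1, 2, 3], [4]]


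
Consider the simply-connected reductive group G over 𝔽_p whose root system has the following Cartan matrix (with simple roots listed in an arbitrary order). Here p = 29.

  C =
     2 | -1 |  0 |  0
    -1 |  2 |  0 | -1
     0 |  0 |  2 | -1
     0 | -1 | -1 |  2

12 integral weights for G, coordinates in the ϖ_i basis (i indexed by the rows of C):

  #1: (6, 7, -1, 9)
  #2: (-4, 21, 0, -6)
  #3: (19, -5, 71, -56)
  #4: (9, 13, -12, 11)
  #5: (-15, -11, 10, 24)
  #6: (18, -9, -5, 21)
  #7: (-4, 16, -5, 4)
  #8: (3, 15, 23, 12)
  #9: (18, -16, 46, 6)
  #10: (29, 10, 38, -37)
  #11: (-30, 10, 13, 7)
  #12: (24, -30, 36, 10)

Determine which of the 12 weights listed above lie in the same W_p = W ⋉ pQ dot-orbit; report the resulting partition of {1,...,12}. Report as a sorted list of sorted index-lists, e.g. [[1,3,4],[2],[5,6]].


Cartan matrix: type A_4 (|W|=120); un-permuting the 4 rows.

W_29-reps of the 12 weights in Ā_29 (same 4-coord order as C):

  [1] (7, 8, 0, 10) · [2] (3, 14, 4, 1) · [3] (9, 4, 3, 12) · [4] (3, 14, 4, 1) · [5] (3, 14, 4, 1) · [6] (7, 8, 0, 10) · [7] (3, 14, 4, 1) · [8] (16, 8, 4, 1) · [9] (7, 8, 0, 10) · [10] (3, 14, 4, 1) · [11] (7, 8, 0, 10) · [12] (7, 8, 0, 10)

Linkage partition of the 12 weights (4 classes, p=29):

[[1, 6, 9, 11, 12], [2, 4, 5, 7, 10], [3], [8]]


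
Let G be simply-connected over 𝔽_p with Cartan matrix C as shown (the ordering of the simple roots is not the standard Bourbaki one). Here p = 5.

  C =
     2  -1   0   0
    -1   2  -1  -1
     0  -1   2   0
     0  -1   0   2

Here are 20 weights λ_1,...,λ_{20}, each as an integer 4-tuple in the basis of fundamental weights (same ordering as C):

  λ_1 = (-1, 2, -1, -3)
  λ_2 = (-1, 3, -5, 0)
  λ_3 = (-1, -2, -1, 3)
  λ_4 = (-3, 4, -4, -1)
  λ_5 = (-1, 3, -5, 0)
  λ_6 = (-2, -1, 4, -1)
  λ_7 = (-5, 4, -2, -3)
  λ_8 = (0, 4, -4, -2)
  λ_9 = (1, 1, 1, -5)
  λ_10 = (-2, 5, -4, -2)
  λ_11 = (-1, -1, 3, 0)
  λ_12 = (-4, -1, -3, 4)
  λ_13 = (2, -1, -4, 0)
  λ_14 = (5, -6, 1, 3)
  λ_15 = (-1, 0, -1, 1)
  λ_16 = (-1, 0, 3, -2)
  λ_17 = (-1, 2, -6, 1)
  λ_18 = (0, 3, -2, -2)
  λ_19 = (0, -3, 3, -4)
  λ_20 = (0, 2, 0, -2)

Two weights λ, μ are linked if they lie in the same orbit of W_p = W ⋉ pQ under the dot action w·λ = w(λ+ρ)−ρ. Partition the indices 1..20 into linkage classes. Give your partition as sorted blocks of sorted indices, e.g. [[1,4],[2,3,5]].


Type D_4, rank 4, |W|=192; reorder rows/cols to standard.

Alcove-folded reps (p=5, 20 weights, presented ϖ-order):

  [1] (0, 1, 0, 2) · [2] (0, 0, 4, 1) · [3] (0, 1, 0, 2) · [4] (2, 0, 3, 0) · [5] (0, 0, 4, 1) · [6] (0, 0, 4, 1) · [7] (2, 1, 1, 0) · [8] (0, 1, 2, 0) · [9] (0, 1, 0, 2) · [10] (0, 1, 2, 0) · [11] (0, 0, 4, 1) · [12] (2, 0, 3, 0) · [13] (0, 1, 0, 2) · [14] (0, 1, 2, 0) · [15] (0, 1, 0, 2) · [16] (0, 0, 4, 1) · [17] (2, 0, 3, 0) · [18] (1, 0, 1, 1) · [19] (2, 1, 1, 0) · [20] (1, 0, 1, 1)

The 20 indices split into 6 linkage classes (same alcove rep ⇔ same W_5-dot-orbit):

[[1, 3, 9, 13, 15], [2, 5, 6, 11, 16], [4, 12, 17], [7, 19], [8, 10, 14], [18, 20]]


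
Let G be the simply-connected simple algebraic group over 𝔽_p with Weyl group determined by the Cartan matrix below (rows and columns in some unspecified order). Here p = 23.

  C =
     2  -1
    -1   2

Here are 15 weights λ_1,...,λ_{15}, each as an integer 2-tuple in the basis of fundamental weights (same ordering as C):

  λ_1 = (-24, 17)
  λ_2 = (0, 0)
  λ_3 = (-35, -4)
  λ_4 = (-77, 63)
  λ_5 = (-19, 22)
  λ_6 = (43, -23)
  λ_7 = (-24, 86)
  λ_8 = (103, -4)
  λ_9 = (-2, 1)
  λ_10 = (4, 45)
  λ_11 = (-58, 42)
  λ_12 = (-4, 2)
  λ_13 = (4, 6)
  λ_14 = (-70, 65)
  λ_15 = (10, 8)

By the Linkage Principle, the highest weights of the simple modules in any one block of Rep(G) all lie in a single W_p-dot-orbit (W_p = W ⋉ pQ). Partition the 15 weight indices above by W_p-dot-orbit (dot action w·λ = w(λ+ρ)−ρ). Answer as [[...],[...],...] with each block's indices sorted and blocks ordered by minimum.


Dynkin diagram of C (from the 2 off-diagonal −1 entries): A_2.

Ā_23 reps of the 15 weights (A_2, coords as presented):

  1: (18, 5) · 2: (1, 1) · 3: (11, 9) · 4: (5, 7) · 5: (18, 5) · 6: (1, 1) · 7: (18, 5) · 8: (11, 9) · 9: (1, 1) · 10: (18, 5) · 11: (11, 9) · 12: (3, 0) · 13: (5, 7) · 14: (3, 0) · 15: (11, 9)

Linkage partition of the 15 weights (5 classes, p=23):

[[1, 5, 7, 10], [2, 6, 9], [3, 8, 11, 15], [4, 13], [12, 14]]


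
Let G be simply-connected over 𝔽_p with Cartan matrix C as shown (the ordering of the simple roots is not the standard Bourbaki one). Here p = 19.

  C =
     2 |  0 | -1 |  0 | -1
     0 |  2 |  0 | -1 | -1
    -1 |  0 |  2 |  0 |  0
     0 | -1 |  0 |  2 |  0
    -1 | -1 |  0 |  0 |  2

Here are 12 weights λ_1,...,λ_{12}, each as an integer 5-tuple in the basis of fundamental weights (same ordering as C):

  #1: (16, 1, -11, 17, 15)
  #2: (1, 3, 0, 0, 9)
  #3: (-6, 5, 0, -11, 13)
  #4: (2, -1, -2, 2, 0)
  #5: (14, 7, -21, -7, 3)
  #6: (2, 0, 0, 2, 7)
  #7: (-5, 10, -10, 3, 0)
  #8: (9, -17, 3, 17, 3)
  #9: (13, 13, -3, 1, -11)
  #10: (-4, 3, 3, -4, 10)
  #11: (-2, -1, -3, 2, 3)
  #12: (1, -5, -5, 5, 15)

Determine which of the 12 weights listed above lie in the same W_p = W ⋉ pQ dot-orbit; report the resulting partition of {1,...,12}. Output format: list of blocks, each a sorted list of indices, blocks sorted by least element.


A_5 Cartan matrix, 5 simple roots permuted; ρ=(1,1,1,1,1).

W_19-reps of the 12 weights in Ā_19 (same 5-coord order as C):

  λ_1+ρ ↦ (2, 4, 1, 1, 10) · λ_2+ρ ↦ (2, 4, 1, 1, 10) · λ_3+ρ ↦ (1, 4, 3, 5, 5) · λ_4+ρ ↦ (2, 0, 1, 3, 1) · λ_5+ρ ↦ (4, 1, 7, 1, 0) · λ_6+ρ ↦ (3, 1, 1, 3, 8) · λ_7+ρ ↦ (3, 1, 1, 3, 8) · λ_8+ρ ↦ (2, 4, 1, 1, 10) · λ_9+ρ ↦ (2, 4, 1, 1, 10) · λ_10+ρ ↦ (3, 1, 1, 3, 8) · λ_11+ρ ↦ (2, 0, 1, 3, 1) · λ_12+ρ ↦ (2, 4, 1, 1, 10)

The 12 indices split into 5 linkage classes (same alcove rep ⇔ same W_19-dot-orbit):

[[1, 2, 8, 9, 12], [3], [4, 11], [5], [6, 7, 10]]


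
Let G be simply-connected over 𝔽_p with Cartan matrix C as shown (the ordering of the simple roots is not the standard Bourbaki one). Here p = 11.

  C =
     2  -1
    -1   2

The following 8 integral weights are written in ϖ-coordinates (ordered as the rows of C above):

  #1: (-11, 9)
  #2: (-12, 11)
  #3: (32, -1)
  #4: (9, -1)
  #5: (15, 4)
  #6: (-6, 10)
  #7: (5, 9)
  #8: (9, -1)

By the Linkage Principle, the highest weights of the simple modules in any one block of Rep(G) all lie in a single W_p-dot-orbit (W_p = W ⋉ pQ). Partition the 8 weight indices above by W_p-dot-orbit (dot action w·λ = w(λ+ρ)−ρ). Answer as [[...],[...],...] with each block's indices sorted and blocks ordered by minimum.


Dynkin diagram of C (from the 2 off-diagonal −1 entries): A_2.

W_11-reps of the 8 weights in Ā_11 (same 2-coord order as C):

    λ_1 → (10, 0)
    λ_2 → (10, 0)
    λ_3 → (0, 0)
    λ_4 → (10, 0)
    λ_5 → (1, 5)
    λ_6 → (5, 6)
    λ_7 → (1, 5)
    λ_8 → (10, 0)

Grouping the 8 weights by Ā_11-representative: 4 linkage classes.

[[1, 2, 4, 8], [3], [5, 7], [6]]


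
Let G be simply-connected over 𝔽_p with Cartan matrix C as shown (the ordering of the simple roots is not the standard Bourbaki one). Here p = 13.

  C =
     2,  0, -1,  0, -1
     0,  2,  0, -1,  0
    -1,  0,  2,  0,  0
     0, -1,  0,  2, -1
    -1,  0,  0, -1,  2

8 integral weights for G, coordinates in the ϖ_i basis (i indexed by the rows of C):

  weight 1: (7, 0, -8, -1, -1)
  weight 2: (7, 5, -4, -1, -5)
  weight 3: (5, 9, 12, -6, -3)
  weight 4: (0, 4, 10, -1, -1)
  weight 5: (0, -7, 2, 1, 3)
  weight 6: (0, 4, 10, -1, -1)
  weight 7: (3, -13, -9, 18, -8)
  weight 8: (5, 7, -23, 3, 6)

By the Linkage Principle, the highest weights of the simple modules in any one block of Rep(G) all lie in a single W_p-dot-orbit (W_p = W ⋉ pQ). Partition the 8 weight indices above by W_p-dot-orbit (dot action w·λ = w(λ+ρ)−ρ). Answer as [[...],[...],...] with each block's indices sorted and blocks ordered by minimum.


Dynkin diagram of C (from the 8 off-diagonal −1 entries): A_5.

Each λ_j+ρ reduced to Ā_13; 5-tuples below use C's row order:

  λ_1 → (1, 1, 7, 0, 0)
  λ_2 → (1, 2, 3, 4, 0)
  λ_3 → (1, 2, 3, 4, 0)
  λ_4 → (1, 1, 7, 0, 0)
  λ_5 → (1, 2, 3, 4, 0)
  λ_6 → (1, 1, 7, 0, 0)
  λ_7 → (1, 2, 3, 4, 0)
  λ_8 → (1, 2, 3, 4, 0)

Partition of {1..8} into 2 W_13-dot-orbits:

[[1, 4, 6], [2, 3, 5, 7, 8]]


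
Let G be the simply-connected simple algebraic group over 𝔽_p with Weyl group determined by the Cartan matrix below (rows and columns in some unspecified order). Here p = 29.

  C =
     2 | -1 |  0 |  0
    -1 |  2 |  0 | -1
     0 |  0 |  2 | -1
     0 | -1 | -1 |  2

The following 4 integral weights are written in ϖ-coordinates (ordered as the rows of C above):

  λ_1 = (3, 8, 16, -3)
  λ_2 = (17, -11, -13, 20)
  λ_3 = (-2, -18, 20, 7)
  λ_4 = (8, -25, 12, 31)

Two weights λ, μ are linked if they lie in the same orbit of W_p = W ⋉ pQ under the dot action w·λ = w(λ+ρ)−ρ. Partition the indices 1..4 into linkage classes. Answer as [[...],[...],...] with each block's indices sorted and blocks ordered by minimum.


Cartan matrix: type A_4 (|W|=120); un-permuting the 4 rows.

Each λ_j+ρ reduced to Ā_29; 4-tuples below use C's row order:

  [1] (4, 7, 15, 2)
  [2] (8, 9, 11, 1)
  [3] (8, 9, 11, 1)
  [4] (1, 8, 3, 5)

Partition of {1..4} into 3 W_29-dot-orbits:

[[1], [2, 3], [4]]


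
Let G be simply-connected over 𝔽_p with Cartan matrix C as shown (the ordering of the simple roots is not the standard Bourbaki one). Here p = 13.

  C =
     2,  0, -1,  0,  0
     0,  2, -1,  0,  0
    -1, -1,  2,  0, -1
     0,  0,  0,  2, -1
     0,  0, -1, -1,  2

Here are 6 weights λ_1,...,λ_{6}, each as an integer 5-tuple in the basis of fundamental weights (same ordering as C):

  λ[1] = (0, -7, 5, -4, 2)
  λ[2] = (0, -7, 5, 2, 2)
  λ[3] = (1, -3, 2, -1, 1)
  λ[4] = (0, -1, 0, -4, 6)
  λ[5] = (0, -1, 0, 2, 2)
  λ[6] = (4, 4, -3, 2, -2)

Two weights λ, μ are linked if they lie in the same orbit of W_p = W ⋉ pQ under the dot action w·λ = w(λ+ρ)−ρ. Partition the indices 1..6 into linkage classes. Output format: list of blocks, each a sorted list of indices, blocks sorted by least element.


D_5 Cartan matrix, 5 simple roots permuted; ρ=(1,1,1,1,1).

Alcove-folded reps (p=13, 6 weights, presented ϖ-order):

  λ_1 → (1, 6, 0, 3, 0)
  λ_2 → (1, 6, 0, 3, 0)
  λ_3 → (2, 2, 1, 0, 2)
  λ_4 → (1, 0, 1, 3, 3)
  λ_5 → (1, 0, 1, 3, 3)
  λ_6 → (2, 2, 1, 0, 2)

The 6 indices split into 3 linkage classes (same alcove rep ⇔ same W_13-dot-orbit):

[[1, 2], [3, 6], [4, 5]]


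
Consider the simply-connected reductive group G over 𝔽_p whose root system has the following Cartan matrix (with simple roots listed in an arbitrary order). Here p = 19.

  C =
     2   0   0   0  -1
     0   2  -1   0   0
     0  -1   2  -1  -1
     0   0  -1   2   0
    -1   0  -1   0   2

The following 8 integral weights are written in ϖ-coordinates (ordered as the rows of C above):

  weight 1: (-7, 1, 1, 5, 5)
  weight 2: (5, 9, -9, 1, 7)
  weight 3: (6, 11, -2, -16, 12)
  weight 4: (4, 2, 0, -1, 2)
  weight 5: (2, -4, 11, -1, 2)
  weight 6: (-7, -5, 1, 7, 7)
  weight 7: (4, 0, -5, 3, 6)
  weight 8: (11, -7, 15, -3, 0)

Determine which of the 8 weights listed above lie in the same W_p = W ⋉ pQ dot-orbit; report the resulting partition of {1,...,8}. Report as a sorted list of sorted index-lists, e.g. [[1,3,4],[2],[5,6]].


Root system D_5: the 5×5 matrix C matches after relabeling.

Each λ_j+ρ reduced to Ā_19; 5-tuples below use C's row order:

  λ_1+ρ ↦ (6, 2, 2, 6, 0) · λ_2+ρ ↦ (6, 2, 2, 6, 0) · λ_3+ρ ↦ (5, 3, 1, 0, 3) · λ_4+ρ ↦ (5, 3, 1, 0, 3) · λ_5+ρ ↦ (5, 3, 1, 0, 3) · λ_6+ρ ↦ (6, 2, 2, 6, 0) · λ_7+ρ ↦ (5, 3, 1, 0, 3) · λ_8+ρ ↦ (6, 2, 2, 6, 0)

2 distinct reps among the 8 weights ⇒ 2 W_19-linkage classes:

[[1, 2, 6, 8], [3, 4, 5, 7]]


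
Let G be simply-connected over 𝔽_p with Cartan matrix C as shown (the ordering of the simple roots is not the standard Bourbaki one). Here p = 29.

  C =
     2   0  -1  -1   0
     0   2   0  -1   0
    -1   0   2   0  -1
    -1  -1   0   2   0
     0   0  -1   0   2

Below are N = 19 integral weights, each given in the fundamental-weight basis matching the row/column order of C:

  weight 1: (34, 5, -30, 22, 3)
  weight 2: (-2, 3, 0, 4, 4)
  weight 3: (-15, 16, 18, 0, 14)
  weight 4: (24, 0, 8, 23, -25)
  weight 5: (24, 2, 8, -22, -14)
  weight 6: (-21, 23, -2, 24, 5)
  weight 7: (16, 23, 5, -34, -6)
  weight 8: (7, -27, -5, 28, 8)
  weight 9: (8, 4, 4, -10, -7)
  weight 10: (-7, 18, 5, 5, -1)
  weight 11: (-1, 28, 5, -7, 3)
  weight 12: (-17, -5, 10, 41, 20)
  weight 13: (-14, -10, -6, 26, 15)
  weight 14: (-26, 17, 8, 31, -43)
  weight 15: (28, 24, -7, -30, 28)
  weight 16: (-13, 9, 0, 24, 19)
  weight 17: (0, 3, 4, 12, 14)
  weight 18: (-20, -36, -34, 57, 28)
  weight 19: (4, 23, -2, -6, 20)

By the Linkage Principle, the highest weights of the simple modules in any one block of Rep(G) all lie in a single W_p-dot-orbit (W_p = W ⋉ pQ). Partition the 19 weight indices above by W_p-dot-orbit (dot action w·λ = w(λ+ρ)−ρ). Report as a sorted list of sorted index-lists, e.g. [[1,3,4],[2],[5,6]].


Type A_5, rank 5, |W|=720; reorder rows/cols to standard.

λ_j+ρ reflected into Ā_29 (⟨·,θ^∨⟩≤29); 5-tuples as given:

  1: (6, 19, 0, 0, 0) · 2: (1, 4, 0, 4, 5) · 3: (1, 5, 5, 8, 6) · 4: (1, 4, 0, 4, 5) · 5: (0, 13, 4, 3, 4) · 6: (1, 4, 0, 4, 5) · 7: (1, 5, 5, 8, 6) · 8: (0, 13, 4, 3, 4) · 9: (1, 4, 0, 4, 5) · 10: (6, 19, 0, 0, 0) · 11: (6, 19, 0, 0, 0) · 12: (0, 13, 4, 3, 4) · 13: (5, 9, 11, 0, 2) · 14: (0, 13, 4, 3, 4) · 15: (6, 19, 0, 0, 0) · 16: (1, 5, 5, 8, 6) · 17: (1, 5, 5, 8, 6) · 18: (6, 19, 0, 0, 0) · 19: (1, 4, 0, 4, 5)

Grouping the 19 weights by Ā_29-representative: 5 linkage classes.

[[1, 10, 11, 15, 18], [2, 4, 6, 9, 19], [3, 7, 16, 17], [5, 8, 12, 14], [13]]


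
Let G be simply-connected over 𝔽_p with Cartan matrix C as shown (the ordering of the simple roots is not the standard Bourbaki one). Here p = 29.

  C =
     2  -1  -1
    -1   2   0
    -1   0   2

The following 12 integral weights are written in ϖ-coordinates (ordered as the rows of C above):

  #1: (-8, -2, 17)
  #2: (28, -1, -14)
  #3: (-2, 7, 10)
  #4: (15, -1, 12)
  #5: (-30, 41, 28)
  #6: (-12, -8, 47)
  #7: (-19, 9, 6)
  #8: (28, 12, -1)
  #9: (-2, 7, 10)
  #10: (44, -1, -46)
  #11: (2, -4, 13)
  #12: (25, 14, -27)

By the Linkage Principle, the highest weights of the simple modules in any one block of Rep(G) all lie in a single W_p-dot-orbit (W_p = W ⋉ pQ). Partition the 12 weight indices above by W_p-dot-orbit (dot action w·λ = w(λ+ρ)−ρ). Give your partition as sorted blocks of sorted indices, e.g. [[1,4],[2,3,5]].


C ↔ A_3 under row/col permutation; |W(A_3)| = 24.

Folding the 12 weights λ_j+ρ into Ā_29 (reps in the given 3-coord order):

  λ_1 → (1, 7, 10);  λ_2 → (16, 0, 13);  λ_3 → (1, 7, 10);  λ_4 → (16, 0, 13);  λ_5 → (16, 0, 13);  λ_6 → (1, 7, 10);  λ_7 → (1, 7, 10);  λ_8 → (16, 0, 13);  λ_9 → (1, 7, 10);  λ_10 → (16, 0, 13);  λ_11 → (0, 3, 14);  λ_12 → (0, 3, 14)

These 12 weights hit 3 W_29-dot-orbits; sizes (5, 5, 2):

[[1, 3, 6, 7, 9], [2, 4, 5, 8, 10], [11, 12]]


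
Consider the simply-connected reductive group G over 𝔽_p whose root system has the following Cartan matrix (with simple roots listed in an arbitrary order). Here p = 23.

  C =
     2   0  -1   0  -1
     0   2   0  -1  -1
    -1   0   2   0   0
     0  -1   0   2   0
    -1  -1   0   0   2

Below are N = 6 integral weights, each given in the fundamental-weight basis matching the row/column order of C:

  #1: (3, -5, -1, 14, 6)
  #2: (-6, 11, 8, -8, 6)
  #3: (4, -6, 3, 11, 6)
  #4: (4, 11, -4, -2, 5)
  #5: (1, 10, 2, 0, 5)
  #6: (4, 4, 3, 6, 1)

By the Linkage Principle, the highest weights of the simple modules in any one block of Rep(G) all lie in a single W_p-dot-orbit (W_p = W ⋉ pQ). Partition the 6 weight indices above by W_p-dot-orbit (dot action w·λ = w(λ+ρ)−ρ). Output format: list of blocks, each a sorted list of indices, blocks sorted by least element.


Root system A_5: the 5×5 matrix C matches after relabeling.

Folding the 6 weights λ_j+ρ into Ā_23 (reps in the given 5-coord order):

  1: (4, 4, 0, 11, 3);  2: (5, 5, 4, 7, 2);  3: (5, 5, 4, 7, 2);  4: (2, 11, 3, 1, 6);  5: (2, 11, 3, 1, 6);  6: (5, 5, 4, 7, 2)

3 distinct reps among the 6 weights ⇒ 3 W_23-linkage classes:

[[1], [2, 3, 6], [4, 5]]


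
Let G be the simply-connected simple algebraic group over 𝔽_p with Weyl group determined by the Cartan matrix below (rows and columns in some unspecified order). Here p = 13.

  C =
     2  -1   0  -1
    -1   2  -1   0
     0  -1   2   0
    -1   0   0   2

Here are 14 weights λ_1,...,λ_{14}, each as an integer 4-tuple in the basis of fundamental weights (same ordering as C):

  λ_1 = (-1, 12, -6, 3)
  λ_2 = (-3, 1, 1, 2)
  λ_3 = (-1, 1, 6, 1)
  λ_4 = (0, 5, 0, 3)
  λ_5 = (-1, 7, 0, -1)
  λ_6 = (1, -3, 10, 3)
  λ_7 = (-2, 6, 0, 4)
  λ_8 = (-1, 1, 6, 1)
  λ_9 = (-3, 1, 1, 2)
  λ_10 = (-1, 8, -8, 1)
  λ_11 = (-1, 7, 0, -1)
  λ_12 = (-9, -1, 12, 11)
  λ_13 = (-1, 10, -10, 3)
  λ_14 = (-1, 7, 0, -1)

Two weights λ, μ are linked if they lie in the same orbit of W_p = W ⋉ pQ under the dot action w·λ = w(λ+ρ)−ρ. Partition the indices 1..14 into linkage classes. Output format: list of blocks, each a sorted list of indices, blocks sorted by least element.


Dynkin diagram of C (from the 6 off-diagonal −1 entries): A_4.

λ_j+ρ reflected into Ā_13 (⟨·,θ^∨⟩≤13); 4-tuples as given:

    [1] (0, 8, 1, 0)
    [2] (2, 0, 2, 1)
    [3] (0, 2, 7, 2)
    [4] (1, 6, 1, 4)
    [5] (0, 8, 1, 0)
    [6] (0, 2, 7, 2)
    [7] (1, 6, 1, 4)
    [8] (0, 2, 7, 2)
    [9] (2, 0, 2, 1)
    [10] (0, 2, 7, 2)
    [11] (0, 8, 1, 0)
    [12] (0, 8, 1, 0)
    [13] (0, 2, 7, 2)
    [14] (0, 8, 1, 0)

4 distinct reps among the 14 weights ⇒ 4 W_13-linkage classes:

[[1, 5, 11, 12, 14], [2, 9], [3, 6, 8, 10, 13], [4, 7]]
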